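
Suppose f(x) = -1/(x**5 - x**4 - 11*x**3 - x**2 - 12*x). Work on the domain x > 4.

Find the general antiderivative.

F(x) = log(x)/12 - log(x - 4)/476 - log(x + 3)/210 - 13*log(x**2 + 1)/340 - atan(x)/170 + C

The denominator factors as x*(x - 4)*(x + 3)*(x**2 + 1); partial fractions split f into directly integrable pieces: -(13*x + 1)/(170*(x**2 + 1)) - 1/(210*(x + 3)) - 1/(476*(x - 4)) + 1/(12*x).
Check: d/dx[log(x)/12 - log(x - 4)/476 - log(x + 3)/210 - 13*log(x**2 + 1)/340 - atan(x)/170] = -1/(x**5 - x**4 - 11*x**3 - x**2 - 12*x) = f(x).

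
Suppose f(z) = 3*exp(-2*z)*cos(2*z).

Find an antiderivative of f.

Check any antiderivative F(z) by computing F'(z) and comparing it with f(z).
Check: d/dz[-3*(-sin(2*z) + cos(2*z))*exp(-2*z)/4] = 3*exp(-2*z)*cos(2*z) = f(z).

An antiderivative is F(z) = -3*(-sin(2*z) + cos(2*z))*exp(-2*z)/4.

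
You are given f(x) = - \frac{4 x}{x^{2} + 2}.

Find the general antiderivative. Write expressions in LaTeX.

F(x) = - 2 \log{\left(x^{2} + 2 \right)} + C

f matches the chain-rule pattern g'(h)*h' with inner function h(x) = x^{2} + 2; substituting u = h(x) collapses the integral.
Check: d/dx[- 2 \log{\left(x^{2} + 2 \right)}] = - \frac{4 x}{x^{2} + 2} = f(x).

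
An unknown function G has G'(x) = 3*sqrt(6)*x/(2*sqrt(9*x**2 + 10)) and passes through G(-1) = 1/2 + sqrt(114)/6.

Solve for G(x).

G'(x) matches the chain-rule pattern g'(h)*h' with inner function h(x) = 3*x**2/2 + 5/3; substituting u = h(x) collapses the integral.
A general antiderivative is sqrt(3*x**2/2 + 5/3) + C.
The condition gives C = 1/2 + sqrt(114)/6 - (sqrt(114)/6) = 1/2.
So G(x) = sqrt(6)*sqrt(9*x**2 + 10)/6 + 1/2.
Check: d/dx[sqrt(6)*sqrt(9*x**2 + 10)/6 + 1/2] = 3*sqrt(6)*x/(2*sqrt(9*x**2 + 10)) = G'(x).

G(x) = sqrt(6)*sqrt(9*x**2 + 10)/6 + 1/2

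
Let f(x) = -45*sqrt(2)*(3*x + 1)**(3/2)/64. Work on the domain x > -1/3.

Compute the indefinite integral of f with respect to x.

F(x) = -27*sqrt(2)*x**2*sqrt(3*x + 1)/32 - 9*sqrt(2)*x*sqrt(3*x + 1)/16 - 3*sqrt(2)*sqrt(3*x + 1)/32 + C

A candidate is checked by its d/dx: the result must match f(x).
Check: d/dx[-27*sqrt(2)*x**2*sqrt(3*x + 1)/32 - 9*sqrt(2)*x*sqrt(3*x + 1)/16 - 3*sqrt(2)*sqrt(3*x + 1)/32] = (-405*sqrt(2)*x**2 - 270*sqrt(2)*x - 45*sqrt(2))/(64*sqrt(3*x + 1)), which equals f(x).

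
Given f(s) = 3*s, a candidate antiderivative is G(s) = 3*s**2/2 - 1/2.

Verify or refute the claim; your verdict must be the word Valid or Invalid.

d/ds[G] = 3*s
This equals f(s) exactly, so the claim holds.

Valid - the claim checks out under differentiation.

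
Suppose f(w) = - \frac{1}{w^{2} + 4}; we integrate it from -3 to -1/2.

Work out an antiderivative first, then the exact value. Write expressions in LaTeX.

Differentiate the proposed F(w) back; it has to land on f(w) exactly.
F(w) = - \frac{\operatorname{atan}{\left(\frac{w}{2} \right)}}{2} is an antiderivative of f.
Check: d/dw[- \frac{\operatorname{atan}{\left(\frac{w}{2} \right)}}{2}] = - \frac{1}{w^{2} + 4} = f(w).
F(-1/2) = \frac{\operatorname{atan}{\left(\frac{1}{4} \right)}}{2}; F(-3) = \frac{\operatorname{atan}{\left(\frac{3}{2} \right)}}{2}.
Integral = F(-1/2) - F(-3) = - \frac{\operatorname{atan}{\left(\frac{3}{2} \right)}}{2} + \frac{\operatorname{atan}{\left(\frac{1}{4} \right)}}{2}.

Antiderivative: F(w) = - \frac{\operatorname{atan}{\left(\frac{w}{2} \right)}}{2}; value = - \frac{\operatorname{atan}{\left(\frac{3}{2} \right)}}{2} + \frac{\operatorname{atan}{\left(\frac{1}{4} \right)}}{2}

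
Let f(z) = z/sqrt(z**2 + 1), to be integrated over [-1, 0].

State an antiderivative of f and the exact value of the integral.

The substitution u = z**2 + 1 works: f is exactly (dF/du)*(du/dz) for that inner function.
F(z) = sqrt(z**2 + 1) is an antiderivative of f.
Check: d/dz[sqrt(z**2 + 1)] = z/sqrt(z**2 + 1) = f(z).
F(0) = 1; F(-1) = sqrt(2).
Integral = F(0) - F(-1) = 1 - sqrt(2).

Antiderivative: F(z) = sqrt(z**2 + 1); value = 1 - sqrt(2)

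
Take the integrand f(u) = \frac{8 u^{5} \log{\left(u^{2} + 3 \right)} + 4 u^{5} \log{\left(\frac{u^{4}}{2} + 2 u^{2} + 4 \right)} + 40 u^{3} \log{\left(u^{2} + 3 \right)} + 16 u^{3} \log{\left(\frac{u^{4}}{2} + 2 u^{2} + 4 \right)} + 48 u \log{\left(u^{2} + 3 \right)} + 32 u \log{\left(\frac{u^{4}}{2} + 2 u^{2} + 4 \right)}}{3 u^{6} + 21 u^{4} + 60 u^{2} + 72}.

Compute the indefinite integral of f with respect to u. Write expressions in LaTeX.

F(u) = \frac{2 \log{\left(u^{2} + 3 \right)} \log{\left(\frac{u^{4}}{2} + 2 u^{2} + 4 \right)}}{3} + C

f has the shape v'r + vr' for v = \frac{2 \log{\left(u^{2} + 3 \right)}}{3} and r = \log{\left(\frac{u^{4}}{2} + 2 u^{2} + 4 \right)} — it is the derivative of the product v*r.
Check: d/du[\frac{2 \log{\left(u^{2} + 3 \right)} \log{\left(\frac{u^{4}}{2} + 2 u^{2} + 4 \right)}}{3}] = \frac{8 u^{5} \log{\left(u^{2} + 3 \right)} + 4 u^{5} \log{\left(\frac{u^{4}}{2} + 2 u^{2} + 4 \right)} + 40 u^{3} \log{\left(u^{2} + 3 \right)} + 16 u^{3} \log{\left(\frac{u^{4}}{2} + 2 u^{2} + 4 \right)} + 48 u \log{\left(u^{2} + 3 \right)} + 32 u \log{\left(\frac{u^{4}}{2} + 2 u^{2} + 4 \right)}}{3 u^{6} + 21 u^{4} + 60 u^{2} + 72} = f(u).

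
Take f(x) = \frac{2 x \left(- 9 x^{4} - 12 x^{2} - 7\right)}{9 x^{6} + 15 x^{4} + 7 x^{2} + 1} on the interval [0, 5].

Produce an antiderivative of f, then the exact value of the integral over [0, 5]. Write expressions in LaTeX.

Antiderivative: F(x) = \frac{- \left(3 x^{2} + 1\right) \log{\left(4 x^{2} + 4 \right)} + 2}{3 x^{2} + 1}; value = - \log{\left(104 \right)} - \frac{75}{38} + \log{\left(4 \right)}

Since d/dx undoes antidifferentiation here, F'(x) = f(x) is required of F(x).
F(x) = \frac{- \left(3 x^{2} + 1\right) \log{\left(4 x^{2} + 4 \right)} + 2}{3 x^{2} + 1} is an antiderivative of f.
Check: d/dx[\frac{- \left(3 x^{2} + 1\right) \log{\left(4 x^{2} + 4 \right)} + 2}{3 x^{2} + 1}] = \frac{- 18 x^{5} - 24 x^{3} - 14 x}{9 x^{6} + 15 x^{4} + 7 x^{2} + 1}, which equals f(x).
F(5) = \frac{1}{38} - \log{\left(104 \right)}; F(0) = 2 - \log{\left(4 \right)}.
Integral = F(5) - F(0) = - \log{\left(104 \right)} - \frac{75}{38} + \log{\left(4 \right)}.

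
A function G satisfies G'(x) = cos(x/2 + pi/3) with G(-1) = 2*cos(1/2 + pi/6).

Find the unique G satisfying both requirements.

G(x) = 2*sin(x/2 + pi/3)

Since d/dx undoes antidifferentiation here, G(x) must give back the stated G'(x).
A general antiderivative is 2*sin(x/2 + pi/3) + C.
The condition gives C = 2*cos(1/2 + pi/6) - (2*cos(1/2 + pi/6)) = 0.
So G(x) = 2*sin(x/2 + pi/3).
Check: d/dx[2*sin(x/2 + pi/3)] = cos(x/2 + pi/3) = G'(x).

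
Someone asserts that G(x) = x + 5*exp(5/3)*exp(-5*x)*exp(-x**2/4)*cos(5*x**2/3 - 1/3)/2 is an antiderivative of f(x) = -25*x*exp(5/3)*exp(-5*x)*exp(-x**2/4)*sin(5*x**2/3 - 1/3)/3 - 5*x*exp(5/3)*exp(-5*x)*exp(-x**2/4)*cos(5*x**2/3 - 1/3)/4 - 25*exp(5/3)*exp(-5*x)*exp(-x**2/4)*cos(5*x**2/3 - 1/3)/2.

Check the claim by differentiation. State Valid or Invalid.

Invalid: d/dx[G] - f = 1, which is not 0.

d/dx[G] = (-100*x*exp(5/3)*sin(5*x**2/3 - 1/3) - 15*x*exp(5/3)*cos(5*x**2/3 - 1/3) + 12*exp(5*x)*exp(x**2/4) - 150*exp(5/3)*cos(5*x**2/3 - 1/3))*exp(-5*x)*exp(-x**2/4)/12
d/dx[G] - f(x) = 1 != 0.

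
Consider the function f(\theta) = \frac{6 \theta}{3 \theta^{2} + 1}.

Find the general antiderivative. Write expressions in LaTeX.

F(\theta) = \log{\left(3 \theta^{2} + 1 \right)} + C

The substitution u = 3 \theta^{2} + 1 works: f is exactly (dF/du)*(du/d\theta) for that inner function.
Check: d/d\theta[\log{\left(3 \theta^{2} + 1 \right)}] = \frac{6 \theta}{3 \theta^{2} + 1} = f(\theta).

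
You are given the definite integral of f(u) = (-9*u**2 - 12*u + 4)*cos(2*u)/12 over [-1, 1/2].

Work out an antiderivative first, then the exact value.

Whatever form F(u) takes, F'(u) = f(u) is non-negotiable.
F(u) = -3*u**2*sin(2*u)/8 - u*sin(2*u)/2 - 3*u*cos(2*u)/8 + 17*sin(2*u)/48 - cos(2*u)/4 is an antiderivative of f.
Check: d/du[-3*u**2*sin(2*u)/8 - u*sin(2*u)/2 - 3*u*cos(2*u)/8 + 17*sin(2*u)/48 - cos(2*u)/4] = -3*u**2*cos(2*u)/4 - u*cos(2*u) + cos(2*u)/3, which equals f(u).
F(1/2) = -7*cos(1)/16 + sin(1)/96; F(-1) = -23*sin(2)/48 + cos(2)/8.
Integral = F(1/2) - F(-1) = -7*cos(1)/16 + sin(1)/96 - cos(2)/8 + 23*sin(2)/48.

Antiderivative: F(u) = -3*u**2*sin(2*u)/8 - u*sin(2*u)/2 - 3*u*cos(2*u)/8 + 17*sin(2*u)/48 - cos(2*u)/4; value = -7*cos(1)/16 + sin(1)/96 - cos(2)/8 + 23*sin(2)/48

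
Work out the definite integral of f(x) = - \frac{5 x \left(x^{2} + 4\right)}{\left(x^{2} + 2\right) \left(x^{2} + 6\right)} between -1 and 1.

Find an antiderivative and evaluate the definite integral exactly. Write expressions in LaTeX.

Antiderivative: F(x) = - \frac{5 \log{\left(\frac{x^{4}}{2} + 4 x^{2} + 6 \right)}}{4}; value = 0

The substitution u = \frac{x^{4}}{2} + 4 x^{2} + 6 works: f is exactly (dF/du)*(du/dx) for that inner function.
F(x) = - \frac{5 \log{\left(\frac{x^{4}}{2} + 4 x^{2} + 6 \right)}}{4} is an antiderivative of f.
Check: d/dx[- \frac{5 \log{\left(\frac{x^{4}}{2} + 4 x^{2} + 6 \right)}}{4}] = \frac{- 5 x^{3} - 20 x}{x^{4} + 8 x^{2} + 12}, which equals f(x).
F(1) = - \frac{5 \log{\left(\frac{21}{2} \right)}}{4}; F(-1) = - \frac{5 \log{\left(\frac{21}{2} \right)}}{4}.
Integral = F(1) - F(-1) = 0.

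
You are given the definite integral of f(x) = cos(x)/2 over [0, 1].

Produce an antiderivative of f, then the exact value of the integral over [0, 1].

Antiderivative: F(x) = sin(x)/2; value = sin(1)/2

Since d/dx undoes antidifferentiation here, F'(x) = f(x) is required of F(x).
F(x) = sin(x)/2 is an antiderivative of f.
Check: d/dx[sin(x)/2] = cos(x)/2 = f(x).
F(1) = sin(1)/2; F(0) = 0.
Integral = F(1) - F(0) = sin(1)/2.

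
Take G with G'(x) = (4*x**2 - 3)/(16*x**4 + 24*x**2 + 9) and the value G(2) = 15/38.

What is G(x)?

G(x) = -x/(4*x**2 + 3) + 1/2

G'(x) has the shape u'v + uv' for u = -x/2 and v = 1/(2*x**2 + 3/2) — it is the derivative of the product u*v.
A general antiderivative is -x/(2*(2*x**2 + 3/2)) + C.
The condition gives C = 15/38 - (-2/19) = 1/2.
So G(x) = -x/(4*x**2 + 3) + 1/2.
Check: d/dx[-x/(4*x**2 + 3) + 1/2] = (4*x**2 - 3)/(16*x**4 + 24*x**2 + 9) = G'(x).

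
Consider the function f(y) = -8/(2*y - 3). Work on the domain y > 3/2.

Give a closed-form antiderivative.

An antiderivative is F(y) = -4*log(y - 3/2).

Recover f(y) by differentiating a candidate F(y); any mismatch rules it out.
Check: d/dy[-4*log(y - 3/2)] = -8/(2*y - 3) = f(y).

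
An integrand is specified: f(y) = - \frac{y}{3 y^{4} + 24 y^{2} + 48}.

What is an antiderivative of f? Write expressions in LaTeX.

The substitution u = \frac{3 y^{2}}{2} + 6 works: f is exactly (dF/du)*(du/dy) for that inner function.
Check: d/dy[\frac{1}{4 \left(\frac{3 y^{2}}{2} + 6\right)}] = - \frac{y}{3 y^{4} + 24 y^{2} + 48} = f(y).

An antiderivative is F(y) = \frac{1}{4 \left(\frac{3 y^{2}}{2} + 6\right)}.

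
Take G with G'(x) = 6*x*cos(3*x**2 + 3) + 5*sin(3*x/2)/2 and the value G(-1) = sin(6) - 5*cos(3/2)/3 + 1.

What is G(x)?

G(x) = (3*sin(3*x**2 + 3) - 5*cos(3*x/2) + 3)/3

Integrate term by term and add the pieces.
A general antiderivative is sin(3*x**2 + 3) - 5*cos(3*x/2)/3 + C.
The condition gives C = sin(6) - 5*cos(3/2)/3 + 1 - (sin(6) - 5*cos(3/2)/3) = 1.
So G(x) = (3*sin(3*x**2 + 3) - 5*cos(3*x/2) + 3)/3.
Check: d/dx[(3*sin(3*x**2 + 3) - 5*cos(3*x/2) + 3)/3] = 6*x*cos(3*x**2 + 3) + 5*sin(3*x/2)/2 = G'(x).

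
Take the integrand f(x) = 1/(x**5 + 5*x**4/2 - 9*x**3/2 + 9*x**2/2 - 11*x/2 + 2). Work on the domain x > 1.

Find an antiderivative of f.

An antiderivative is F(x) = log(x - 1)/5 - 16*log(x - 1/2)/45 + 2*log(x + 4)/765 + 13*log(x**2 + 1)/170 - atan(x)/85.

Factor the denominator ((x - 1)*(x + 4)*(2*x - 1)*(x**2 + 1)) and decompose: f = (13*x - 1)/(85*(x**2 + 1)) - 32/(45*(2*x - 1)) + 2/(765*(x + 4)) + 1/(5*(x - 1)); each piece integrates to a log, atan, or power term.
Check: d/dx[log(x - 1)/5 - 16*log(x - 1/2)/45 + 2*log(x + 4)/765 + 13*log(x**2 + 1)/170 - atan(x)/85] = 2/(2*x**5 + 5*x**4 - 9*x**3 + 9*x**2 - 11*x + 4), which equals f(x).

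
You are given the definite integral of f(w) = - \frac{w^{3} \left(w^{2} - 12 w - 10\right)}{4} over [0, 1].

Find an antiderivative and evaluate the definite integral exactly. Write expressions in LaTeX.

Antiderivative: F(w) = - \frac{w^{4} \left(5 w^{2} - 72 w - 75\right)}{120}; value = \frac{71}{60}

A first test for any F(w): its w-derivative must equal f(w) identically.
F(w) = - \frac{w^{4} \left(5 w^{2} - 72 w - 75\right)}{120} is an antiderivative of f.
Check: d/dw[- \frac{w^{4} \left(5 w^{2} - 72 w - 75\right)}{120}] = - \frac{w^{5}}{4} + 3 w^{4} + \frac{5 w^{3}}{2}, which equals f(w).
F(1) = \frac{71}{60}; F(0) = 0.
Integral = F(1) - F(0) = \frac{71}{60}.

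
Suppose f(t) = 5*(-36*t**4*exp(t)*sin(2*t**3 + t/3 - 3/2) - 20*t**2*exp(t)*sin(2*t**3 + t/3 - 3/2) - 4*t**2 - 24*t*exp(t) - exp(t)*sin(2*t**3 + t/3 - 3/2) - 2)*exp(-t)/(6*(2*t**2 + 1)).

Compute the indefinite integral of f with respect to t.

Recover f(t) by differentiating a candidate F(t); any mismatch rules it out.
Check: d/dt[5*(-6*exp(t)*log(t**2 + 1/2) + 3*exp(t)*cos(2*t**3 + t/3 - 3/2) + 2)*exp(-t)/6] = (-180*t**4*exp(t)*sin(2*t**3 + t/3 - 3/2) - 100*t**2*exp(t)*sin(2*t**3 + t/3 - 3/2) - 20*t**2 - 120*t*exp(t) - 5*exp(t)*sin(2*t**3 + t/3 - 3/2) - 10)/(12*t**2*exp(t) + 6*exp(t)), which equals f(t).

F(t) = 5*(-6*exp(t)*log(t**2 + 1/2) + 3*exp(t)*cos(2*t**3 + t/3 - 3/2) + 2)*exp(-t)/6 + C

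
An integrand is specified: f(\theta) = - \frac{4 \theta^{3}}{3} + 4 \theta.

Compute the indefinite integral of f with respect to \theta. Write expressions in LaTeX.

Integrate term by term and add the pieces.
Check: d/d\theta[- \frac{\theta^{4}}{3} + 2 \theta^{2}] = - \frac{4 \theta^{3}}{3} + 4 \theta = f(\theta).

F(\theta) = - \frac{\theta^{4}}{3} + 2 \theta^{2} + C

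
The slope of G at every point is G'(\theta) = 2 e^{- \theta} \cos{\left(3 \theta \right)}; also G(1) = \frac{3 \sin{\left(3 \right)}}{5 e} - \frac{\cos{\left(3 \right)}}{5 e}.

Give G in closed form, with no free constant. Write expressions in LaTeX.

G(\theta) = \frac{\left(3 \sin{\left(3 \theta \right)} - \cos{\left(3 \theta \right)}\right) e^{- \theta}}{5}

Any candidate G(\theta) must reproduce the stated G'(\theta) exactly.
A general antiderivative is \frac{3 e^{- \theta} \sin{\left(3 \theta \right)}}{5} - \frac{e^{- \theta} \cos{\left(3 \theta \right)}}{5} + C.
The condition gives C = \frac{3 \sin{\left(3 \right)}}{5 e} - \frac{\cos{\left(3 \right)}}{5 e} - (\frac{3 \sin{\left(3 \right)}}{5 e} - \frac{\cos{\left(3 \right)}}{5 e}) = 0.
So G(\theta) = \frac{\left(3 \sin{\left(3 \theta \right)} - \cos{\left(3 \theta \right)}\right) e^{- \theta}}{5}.
Check: d/d\theta[\frac{\left(3 \sin{\left(3 \theta \right)} - \cos{\left(3 \theta \right)}\right) e^{- \theta}}{5}] = 2 e^{- \theta} \cos{\left(3 \theta \right)} = G'(\theta).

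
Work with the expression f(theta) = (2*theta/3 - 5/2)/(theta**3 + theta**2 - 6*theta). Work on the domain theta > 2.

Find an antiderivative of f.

An antiderivative is F(theta) = 5*log(theta)/12 - 7*log(theta - 2)/60 - 3*log(theta + 3)/10.

Factor the denominator (6*theta*(theta - 2)*(theta + 3)) and decompose: f = -3/(10*(theta + 3)) - 7/(60*(theta - 2)) + 5/(12*theta); each piece integrates to a log, atan, or power term.
Check: d/dtheta[5*log(theta)/12 - 7*log(theta - 2)/60 - 3*log(theta + 3)/10] = (4*theta - 15)/(6*theta**3 + 6*theta**2 - 36*theta), which equals f(theta).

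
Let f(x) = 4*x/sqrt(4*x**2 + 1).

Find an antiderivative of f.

The substitution u = 4*x**2 + 1 works: f is exactly (dF/du)*(du/dx) for that inner function.
Check: d/dx[sqrt(4*x**2 + 1)] = 4*x/sqrt(4*x**2 + 1) = f(x).

An antiderivative is F(x) = sqrt(4*x**2 + 1).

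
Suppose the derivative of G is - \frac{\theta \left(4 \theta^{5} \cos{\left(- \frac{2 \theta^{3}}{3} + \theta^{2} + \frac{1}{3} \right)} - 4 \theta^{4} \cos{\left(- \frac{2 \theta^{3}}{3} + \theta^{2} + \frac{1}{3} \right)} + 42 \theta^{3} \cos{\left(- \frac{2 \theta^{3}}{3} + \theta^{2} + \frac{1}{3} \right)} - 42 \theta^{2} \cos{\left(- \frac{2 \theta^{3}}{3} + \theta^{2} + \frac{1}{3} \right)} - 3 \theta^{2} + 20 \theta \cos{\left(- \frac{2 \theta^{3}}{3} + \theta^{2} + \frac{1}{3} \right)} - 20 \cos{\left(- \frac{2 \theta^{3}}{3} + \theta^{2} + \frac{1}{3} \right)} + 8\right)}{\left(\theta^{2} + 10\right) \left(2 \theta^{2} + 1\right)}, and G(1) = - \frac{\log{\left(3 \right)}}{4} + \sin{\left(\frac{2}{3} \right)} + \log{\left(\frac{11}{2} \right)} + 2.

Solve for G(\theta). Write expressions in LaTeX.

G(\theta) = \log{\left(\frac{\theta^{2}}{2} + 5 \right)} - \frac{\log{\left(2 \theta^{2} + 1 \right)}}{4} + \sin{\left(- \frac{2 \theta^{3}}{3} + \theta^{2} + \frac{1}{3} \right)} + 2

Recover the given G'(\theta) by differentiating a candidate G(\theta); any mismatch rules it out.
A general antiderivative is \log{\left(\frac{\theta^{2}}{2} + 5 \right)} - \frac{\log{\left(2 \theta^{2} + 1 \right)}}{4} + \sin{\left(- \frac{2 \theta^{3}}{3} + \theta^{2} + \frac{1}{3} \right)} + C.
The condition gives C = - \frac{\log{\left(3 \right)}}{4} + \sin{\left(\frac{2}{3} \right)} + \log{\left(\frac{11}{2} \right)} + 2 - (- \frac{\log{\left(3 \right)}}{4} + \sin{\left(\frac{2}{3} \right)} + \log{\left(\frac{11}{2} \right)}) = 2.
So G(\theta) = \log{\left(\frac{\theta^{2}}{2} + 5 \right)} - \frac{\log{\left(2 \theta^{2} + 1 \right)}}{4} + \sin{\left(- \frac{2 \theta^{3}}{3} + \theta^{2} + \frac{1}{3} \right)} + 2.
Check: d/d\theta[\log{\left(\frac{\theta^{2}}{2} + 5 \right)} - \frac{\log{\left(2 \theta^{2} + 1 \right)}}{4} + \sin{\left(- \frac{2 \theta^{3}}{3} + \theta^{2} + \frac{1}{3} \right)} + 2] = \frac{- 4 \theta^{6} \cos{\left(- \frac{2 \theta^{3}}{3} + \theta^{2} + \frac{1}{3} \right)} + 4 \theta^{5} \cos{\left(- \frac{2 \theta^{3}}{3} + \theta^{2} + \frac{1}{3} \right)} - 42 \theta^{4} \cos{\left(- \frac{2 \theta^{3}}{3} + \theta^{2} + \frac{1}{3} \right)} + 42 \theta^{3} \cos{\left(- \frac{2 \theta^{3}}{3} + \theta^{2} + \frac{1}{3} \right)} + 3 \theta^{3} - 20 \theta^{2} \cos{\left(- \frac{2 \theta^{3}}{3} + \theta^{2} + \frac{1}{3} \right)} + 20 \theta \cos{\left(- \frac{2 \theta^{3}}{3} + \theta^{2} + \frac{1}{3} \right)} - 8 \theta}{2 \theta^{4} + 21 \theta^{2} + 10}, which equals G'(\theta).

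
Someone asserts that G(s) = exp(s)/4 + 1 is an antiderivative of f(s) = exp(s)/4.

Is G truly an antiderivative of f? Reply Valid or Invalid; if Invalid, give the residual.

Valid: G'(s) = f(s).

d/ds[G] = exp(s)/4
This equals f(s) exactly, so the claim holds.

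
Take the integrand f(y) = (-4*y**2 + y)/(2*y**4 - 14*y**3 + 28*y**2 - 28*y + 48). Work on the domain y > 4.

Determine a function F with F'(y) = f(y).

The denominator factors as 2*(y - 4)*(y - 3)*(y**2 + 2); partial fractions split f into directly integrable pieces: (y + 1)/(6*(y**2 + 2)) + 3/(2*(y - 3)) - 5/(3*(y - 4)).
Check: d/dy[-5*log(y - 4)/3 + 3*log(y - 3)/2 + log(y**2 + 2)/12 + sqrt(2)*atan(sqrt(2)*y/2)/12] = (-4*y**2 + y)/(2*y**4 - 14*y**3 + 28*y**2 - 28*y + 48) = f(y).

An antiderivative is F(y) = -5*log(y - 4)/3 + 3*log(y - 3)/2 + log(y**2 + 2)/12 + sqrt(2)*atan(sqrt(2)*y/2)/12.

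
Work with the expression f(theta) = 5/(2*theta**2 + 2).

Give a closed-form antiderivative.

A first test for any F(theta): its theta-derivative must equal f(theta) identically.
Check: d/dtheta[5*atan(theta)/2] = 5/(2*theta**2 + 2) = f(theta).

An antiderivative is F(theta) = 5*atan(theta)/2.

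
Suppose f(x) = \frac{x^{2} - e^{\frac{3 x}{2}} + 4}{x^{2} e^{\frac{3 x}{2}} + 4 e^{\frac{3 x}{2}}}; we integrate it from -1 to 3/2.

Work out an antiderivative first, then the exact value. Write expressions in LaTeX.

Antiderivative: F(x) = - \frac{\operatorname{atan}{\left(\frac{x}{2} \right)}}{2} - \frac{2 e^{- \frac{3 x}{2}}}{3}; value = - \frac{\operatorname{atan}{\left(\frac{3}{4} \right)}}{2} - \frac{\operatorname{atan}{\left(\frac{1}{2} \right)}}{2} - \frac{2}{3 e^{\frac{9}{4}}} + \frac{2 e^{\frac{3}{2}}}{3}

Since d/dx undoes antidifferentiation here, F'(x) = f(x) is required of F(x).
F(x) = - \frac{\operatorname{atan}{\left(\frac{x}{2} \right)}}{2} - \frac{2 e^{- \frac{3 x}{2}}}{3} is an antiderivative of f.
Check: d/dx[- \frac{\operatorname{atan}{\left(\frac{x}{2} \right)}}{2} - \frac{2 e^{- \frac{3 x}{2}}}{3}] = \frac{x^{2} - e^{\frac{3 x}{2}} + 4}{x^{2} e^{\frac{3 x}{2}} + 4 e^{\frac{3 x}{2}}} = f(x).
F(3/2) = - \frac{\operatorname{atan}{\left(\frac{3}{4} \right)}}{2} - \frac{2}{3 e^{\frac{9}{4}}}; F(-1) = - \frac{2 e^{\frac{3}{2}}}{3} + \frac{\operatorname{atan}{\left(\frac{1}{2} \right)}}{2}.
Integral = F(3/2) - F(-1) = - \frac{\operatorname{atan}{\left(\frac{3}{4} \right)}}{2} - \frac{\operatorname{atan}{\left(\frac{1}{2} \right)}}{2} - \frac{2}{3 e^{\frac{9}{4}}} + \frac{2 e^{\frac{3}{2}}}{3}.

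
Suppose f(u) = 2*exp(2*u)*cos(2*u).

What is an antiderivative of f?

An antiderivative is F(u) = exp(2*u)*sin(2*u)/2 + exp(2*u)*cos(2*u)/2.

Any candidate F(u) must reproduce f(u) exactly when differentiated.
Check: d/du[exp(2*u)*sin(2*u)/2 + exp(2*u)*cos(2*u)/2] = 2*exp(2*u)*cos(2*u) = f(u).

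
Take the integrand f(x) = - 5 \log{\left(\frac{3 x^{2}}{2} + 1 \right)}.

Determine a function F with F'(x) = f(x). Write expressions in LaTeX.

Check any antiderivative F(x) by computing F'(x) and comparing it with f(x).
Check: d/dx[- 5 x \log{\left(\frac{3 x^{2}}{2} + 1 \right)} + 10 x - \frac{10 \sqrt{6} \operatorname{atan}{\left(\frac{\sqrt{6} x}{2} \right)}}{3}] = - 5 \log{\left(\frac{3 x^{2}}{2} + 1 \right)} = f(x).

An antiderivative is F(x) = - 5 x \log{\left(\frac{3 x^{2}}{2} + 1 \right)} + 10 x - \frac{10 \sqrt{6} \operatorname{atan}{\left(\frac{\sqrt{6} x}{2} \right)}}{3}.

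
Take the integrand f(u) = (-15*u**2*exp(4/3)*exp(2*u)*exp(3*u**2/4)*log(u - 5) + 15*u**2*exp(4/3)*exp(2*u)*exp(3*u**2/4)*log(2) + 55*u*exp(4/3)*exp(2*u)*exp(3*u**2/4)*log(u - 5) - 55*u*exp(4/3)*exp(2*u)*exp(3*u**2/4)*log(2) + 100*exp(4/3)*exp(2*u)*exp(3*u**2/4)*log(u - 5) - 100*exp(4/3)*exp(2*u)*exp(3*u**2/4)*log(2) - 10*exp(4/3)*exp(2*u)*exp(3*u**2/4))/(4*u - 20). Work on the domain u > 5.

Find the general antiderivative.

F(u) = -5*exp(4/3)*exp(2*u)*exp(3*u**2/4)*log(u/2 - 5/2)/2 + C

f has the shape v'r + vr' for v = -5*exp(3*u**2/4 + 2*u + 4/3)/2 and r = log(u/2 - 5/2) — it is the derivative of the product v*r.
Check: d/du[-5*exp(4/3)*exp(2*u)*exp(3*u**2/4)*log(u/2 - 5/2)/2] = (-15*u**2*exp(4/3)*exp(2*u)*exp(3*u**2/4)*log(u - 5) + 15*u**2*exp(4/3)*exp(2*u)*exp(3*u**2/4)*log(2) + 55*u*exp(4/3)*exp(2*u)*exp(3*u**2/4)*log(u - 5) - 55*u*exp(4/3)*exp(2*u)*exp(3*u**2/4)*log(2) + 100*exp(4/3)*exp(2*u)*exp(3*u**2/4)*log(u - 5) - 100*exp(4/3)*exp(2*u)*exp(3*u**2/4)*log(2) - 10*exp(4/3)*exp(2*u)*exp(3*u**2/4))/(4*u - 20) = f(u).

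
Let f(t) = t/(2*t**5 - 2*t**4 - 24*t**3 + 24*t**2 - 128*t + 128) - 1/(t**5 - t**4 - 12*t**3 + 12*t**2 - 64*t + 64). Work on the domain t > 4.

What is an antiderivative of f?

An antiderivative is F(t) = log(t - 4)/480 + log(t - 1)/150 - 3*log(t + 4)/800 - log(t**2 + 4)/400 - 3*atan(t/2)/200.

Factor the denominator (2*(t - 4)*(t - 1)*(t + 4)*(t**2 + 4)) and decompose: f = -(t + 6)/(200*(t**2 + 4)) - 3/(800*(t + 4)) + 1/(150*(t - 1)) + 1/(480*(t - 4)); each piece integrates to a log, atan, or power term.
Check: d/dt[log(t - 4)/480 + log(t - 1)/150 - 3*log(t + 4)/800 - log(t**2 + 4)/400 - 3*atan(t/2)/200] = (t - 2)/(2*t**5 - 2*t**4 - 24*t**3 + 24*t**2 - 128*t + 128), which equals f(t).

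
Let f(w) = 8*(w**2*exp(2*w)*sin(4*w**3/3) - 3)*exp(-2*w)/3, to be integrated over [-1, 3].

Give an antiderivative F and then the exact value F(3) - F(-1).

Antiderivative: F(w) = -2*cos(4*w**3/3)/3 + 4*exp(-2*w); value = -4*exp(2) + 4*exp(-6) - 2*cos(36)/3 + 2*cos(4/3)/3

For F(w) to be correct the identity F'(w) - f(w) = 0 must hold.
F(w) = -2*cos(4*w**3/3)/3 + 4*exp(-2*w) is an antiderivative of f.
Check: d/dw[-2*cos(4*w**3/3)/3 + 4*exp(-2*w)] = (8*w**2*exp(2*w)*sin(4*w**3/3) - 24)*exp(-2*w)/3, which equals f(w).
F(3) = 4*exp(-6) - 2*cos(36)/3; F(-1) = -2*cos(4/3)/3 + 4*exp(2).
Integral = F(3) - F(-1) = -4*exp(2) + 4*exp(-6) - 2*cos(36)/3 + 2*cos(4/3)/3.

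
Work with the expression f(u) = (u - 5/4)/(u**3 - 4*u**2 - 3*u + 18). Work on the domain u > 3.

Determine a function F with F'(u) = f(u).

An antiderivative is F(u) = 13*log(u - 3)/100 - 13*log(u + 2)/100 - 7/(20*u - 60).

The denominator factors as 4*(u - 3)**2*(u + 2); partial fractions split f into directly integrable pieces: -13/(100*(u + 2)) + 13/(100*(u - 3)) + 7/(20*(u - 3)**2).
Check: d/du[13*log(u - 3)/100 - 13*log(u + 2)/100 - 7/(20*u - 60)] = (4*u - 5)/(4*u**3 - 16*u**2 - 12*u + 72), which equals f(u).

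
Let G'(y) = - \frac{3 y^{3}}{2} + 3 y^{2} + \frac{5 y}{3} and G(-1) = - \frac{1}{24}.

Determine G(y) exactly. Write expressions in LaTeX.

G(y) = \frac{- 9 y^{4} + 24 y^{3} + 20 y^{2} + 12}{24}

Integrate term by term and add the pieces.
A general antiderivative is - \frac{3 y^{4}}{8} + y^{3} + \frac{5 y^{2}}{6} + C.
The condition gives C = - \frac{1}{24} - (- \frac{13}{24}) = \frac{1}{2}.
So G(y) = \frac{- 9 y^{4} + 24 y^{3} + 20 y^{2} + 12}{24}.
Check: d/dy[\frac{- 9 y^{4} + 24 y^{3} + 20 y^{2} + 12}{24}] = - \frac{3 y^{3}}{2} + 3 y^{2} + \frac{5 y}{3} = G'(y).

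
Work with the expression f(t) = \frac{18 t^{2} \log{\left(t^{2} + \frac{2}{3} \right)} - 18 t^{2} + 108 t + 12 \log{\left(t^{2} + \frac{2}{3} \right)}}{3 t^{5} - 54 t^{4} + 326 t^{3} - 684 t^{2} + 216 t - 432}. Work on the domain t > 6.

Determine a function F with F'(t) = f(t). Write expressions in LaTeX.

Recognize the product-rule pattern: f = u'v + uv' with u = - \frac{3}{\left(t - 6\right)^{2}}, v = \log{\left(t^{2} + \frac{2}{3} \right)}, so integration by parts undoes it.
Check: d/dt[- \frac{3 \log{\left(t^{2} + \frac{2}{3} \right)}}{\left(t - 6\right)^{2}}] = \frac{18 t^{2} \log{\left(t^{2} + \frac{2}{3} \right)} - 18 t^{2} + 108 t + 12 \log{\left(t^{2} + \frac{2}{3} \right)}}{3 t^{5} - 54 t^{4} + 326 t^{3} - 684 t^{2} + 216 t - 432} = f(t).

An antiderivative is F(t) = - \frac{3 \log{\left(t^{2} + \frac{2}{3} \right)}}{\left(t - 6\right)^{2}}.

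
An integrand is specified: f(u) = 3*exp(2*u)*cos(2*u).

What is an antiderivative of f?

Whatever form F(u) takes, F'(u) = f(u) is non-negotiable.
Check: d/du[3*(sin(2*u) + cos(2*u))*exp(2*u)/4] = 3*exp(2*u)*cos(2*u) = f(u).

An antiderivative is F(u) = 3*(sin(2*u) + cos(2*u))*exp(2*u)/4.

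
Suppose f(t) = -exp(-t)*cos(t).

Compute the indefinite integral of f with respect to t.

F(t) = -exp(-t)*sin(t)/2 + exp(-t)*cos(t)/2 + C

A first test for any F(t): its t-derivative must equal f(t) identically.
Check: d/dt[-exp(-t)*sin(t)/2 + exp(-t)*cos(t)/2] = -exp(-t)*cos(t) = f(t).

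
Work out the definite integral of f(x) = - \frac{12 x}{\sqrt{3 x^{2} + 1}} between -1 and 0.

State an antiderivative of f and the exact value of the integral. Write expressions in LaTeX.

Antiderivative: F(x) = - 4 \sqrt{3 x^{2} + 1}; value = 4

The substitution u = 3 x^{2} + 1 works: f is exactly (dF/du)*(du/dx) for that inner function.
F(x) = - 4 \sqrt{3 x^{2} + 1} is an antiderivative of f.
Check: d/dx[- 4 \sqrt{3 x^{2} + 1}] = - \frac{12 x}{\sqrt{3 x^{2} + 1}} = f(x).
F(0) = -4; F(-1) = -8.
Integral = F(0) - F(-1) = 4.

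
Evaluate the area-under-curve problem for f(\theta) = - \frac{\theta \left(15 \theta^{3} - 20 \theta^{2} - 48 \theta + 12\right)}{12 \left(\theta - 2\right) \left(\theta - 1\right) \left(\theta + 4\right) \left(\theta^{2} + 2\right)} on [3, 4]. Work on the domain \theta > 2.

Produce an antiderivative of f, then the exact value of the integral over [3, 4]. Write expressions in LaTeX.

Antiderivative: F(\theta) = \frac{330 \log{\left(\theta - 2 \right)} - 369 \log{\left(\theta - 1 \right)} - 1076 \log{\left(\theta + 4 \right)} - 455 \log{\left(\theta^{2} + 2 \right)} + 65 \sqrt{2} \operatorname{atan}{\left(\frac{\sqrt{2} \theta}{2} \right)}}{1620}; value = - \frac{269 \log{\left(8 \right)}}{405} - \frac{91 \log{\left(18 \right)}}{324} - \frac{41 \log{\left(3 \right)}}{180} - \frac{13 \sqrt{2} \operatorname{atan}{\left(\frac{3 \sqrt{2}}{2} \right)}}{324} + \frac{13 \sqrt{2} \operatorname{atan}{\left(2 \sqrt{2} \right)}}{324} + \frac{233 \log{\left(2 \right)}}{540} + \frac{91 \log{\left(11 \right)}}{324} + \frac{269 \log{\left(7 \right)}}{405}

Factor the denominator (12 \left(\theta - 2\right) \left(\theta - 1\right) \left(\theta + 4\right) \left(\theta^{2} + 2\right)) and decompose: f = - \frac{13 \left(7 \theta - 1\right)}{162 \left(\theta^{2} + 2\right)} - \frac{269}{405 \left(\theta + 4\right)} - \frac{41}{180 \left(\theta - 1\right)} + \frac{11}{54 \left(\theta - 2\right)}; each piece integrates to a log, atan, or power term.
F(\theta) = \frac{330 \log{\left(\theta - 2 \right)} - 369 \log{\left(\theta - 1 \right)} - 1076 \log{\left(\theta + 4 \right)} - 455 \log{\left(\theta^{2} + 2 \right)} + 65 \sqrt{2} \operatorname{atan}{\left(\frac{\sqrt{2} \theta}{2} \right)}}{1620} is an antiderivative of f.
Check: d/d\theta[\frac{330 \log{\left(\theta - 2 \right)} - 369 \log{\left(\theta - 1 \right)} - 1076 \log{\left(\theta + 4 \right)} - 455 \log{\left(\theta^{2} + 2 \right)} + 65 \sqrt{2} \operatorname{atan}{\left(\frac{\sqrt{2} \theta}{2} \right)}}{1620}] = \frac{- 15 \theta^{4} + 20 \theta^{3} + 48 \theta^{2} - 12 \theta}{12 \theta^{5} + 12 \theta^{4} - 96 \theta^{3} + 120 \theta^{2} - 240 \theta + 192}, which equals f(\theta).
F(4) = - \frac{269 \log{\left(8 \right)}}{405} - \frac{91 \log{\left(18 \right)}}{324} - \frac{41 \log{\left(3 \right)}}{180} + \frac{13 \sqrt{2} \operatorname{atan}{\left(2 \sqrt{2} \right)}}{324} + \frac{11 \log{\left(2 \right)}}{54}; F(3) = - \frac{269 \log{\left(7 \right)}}{405} - \frac{91 \log{\left(11 \right)}}{324} - \frac{41 \log{\left(2 \right)}}{180} + \frac{13 \sqrt{2} \operatorname{atan}{\left(\frac{3 \sqrt{2}}{2} \right)}}{324}.
Integral = F(4) - F(3) = - \frac{269 \log{\left(8 \right)}}{405} - \frac{91 \log{\left(18 \right)}}{324} - \frac{41 \log{\left(3 \right)}}{180} - \frac{13 \sqrt{2} \operatorname{atan}{\left(\frac{3 \sqrt{2}}{2} \right)}}{324} + \frac{13 \sqrt{2} \operatorname{atan}{\left(2 \sqrt{2} \right)}}{324} + \frac{233 \log{\left(2 \right)}}{540} + \frac{91 \log{\left(11 \right)}}{324} + \frac{269 \log{\left(7 \right)}}{405}.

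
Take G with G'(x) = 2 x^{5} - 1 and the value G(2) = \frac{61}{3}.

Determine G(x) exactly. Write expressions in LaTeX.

G(x) = \frac{x^{6}}{3} - x + 1

A candidate passes only if d/dx[G] lands on the given G'(x) exactly.
A general antiderivative is \frac{x^{6}}{3} - x + C.
The condition gives C = \frac{61}{3} - (\frac{58}{3}) = 1.
So G(x) = \frac{x^{6}}{3} - x + 1.
Check: d/dx[\frac{x^{6}}{3} - x + 1] = 2 x^{5} - 1 = G'(x).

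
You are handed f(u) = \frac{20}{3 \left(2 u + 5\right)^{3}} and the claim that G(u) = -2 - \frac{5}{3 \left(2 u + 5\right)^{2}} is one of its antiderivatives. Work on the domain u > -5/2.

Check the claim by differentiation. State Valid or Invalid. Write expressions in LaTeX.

Valid. The derivative of G reproduces f.

d/du[G] = \frac{20}{24 u^{3} + 180 u^{2} + 450 u + 375}
This equals f(u) exactly, so the claim holds.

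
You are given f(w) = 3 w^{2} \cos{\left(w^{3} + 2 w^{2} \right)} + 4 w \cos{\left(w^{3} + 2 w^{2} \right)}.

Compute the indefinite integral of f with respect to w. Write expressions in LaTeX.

The substitution u = w^{3} + 2 w^{2} works: f is exactly (dF/du)*(du/dw) for that inner function.
Check: d/dw[\sin{\left(w^{3} + 2 w^{2} \right)}] = 3 w^{2} \cos{\left(w^{3} + 2 w^{2} \right)} + 4 w \cos{\left(w^{3} + 2 w^{2} \right)} = f(w).

F(w) = \sin{\left(w^{3} + 2 w^{2} \right)} + C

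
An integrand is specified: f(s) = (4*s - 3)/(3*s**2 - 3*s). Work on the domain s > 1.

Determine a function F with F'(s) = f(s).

An antiderivative is F(s) = log(s) + log(s - 1)/3.

Factor the denominator (3*s*(s - 1)) and decompose: f = 1/(3*(s - 1)) + 1/s; each piece integrates to a log, atan, or power term.
Check: d/ds[log(s) + log(s - 1)/3] = (4*s - 3)/(3*s**2 - 3*s) = f(s).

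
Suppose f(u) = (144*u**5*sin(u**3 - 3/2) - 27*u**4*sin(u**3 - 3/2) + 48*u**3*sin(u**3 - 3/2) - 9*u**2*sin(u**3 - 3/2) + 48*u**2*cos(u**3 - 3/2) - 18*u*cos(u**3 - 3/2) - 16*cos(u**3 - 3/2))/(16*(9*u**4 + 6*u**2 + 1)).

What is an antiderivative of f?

A first test for any F(u): its u-derivative must equal f(u) identically.
Check: d/du[-(16*u - 3)*cos(u**3 - 3/2)/(16*(3*u**2 + 1))] = (144*u**5*sin(u**3 - 3/2) - 27*u**4*sin(u**3 - 3/2) + 48*u**3*sin(u**3 - 3/2) - 9*u**2*sin(u**3 - 3/2) + 48*u**2*cos(u**3 - 3/2) - 18*u*cos(u**3 - 3/2) - 16*cos(u**3 - 3/2))/(144*u**4 + 96*u**2 + 16), which equals f(u).

An antiderivative is F(u) = -(16*u - 3)*cos(u**3 - 3/2)/(16*(3*u**2 + 1)).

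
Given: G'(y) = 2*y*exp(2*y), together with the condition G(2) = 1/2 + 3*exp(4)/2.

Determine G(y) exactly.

G(y) = (2*y - 1)*exp(2*y)/2 + 1/2

G'(y) has the shape u'v + uv' for u = y - 1/2 and v = exp(2*y) — it is the derivative of the product u*v.
A general antiderivative is (2*y - 1)*exp(2*y)/2 + C.
The condition gives C = 1/2 + 3*exp(4)/2 - (3*exp(4)/2) = 1/2.
So G(y) = (2*y - 1)*exp(2*y)/2 + 1/2.
Check: d/dy[(2*y - 1)*exp(2*y)/2 + 1/2] = 2*y*exp(2*y) = G'(y).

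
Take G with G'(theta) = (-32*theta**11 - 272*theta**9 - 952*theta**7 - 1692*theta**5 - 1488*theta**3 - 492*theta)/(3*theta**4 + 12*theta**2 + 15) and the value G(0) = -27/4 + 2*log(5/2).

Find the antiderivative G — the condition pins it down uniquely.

G(theta) = (-(-2*theta**2 - 3)**4 + 24*log(theta**4/2 + 2*theta**2 + 5/2))/12

Recover the given G'(theta) by differentiating a candidate G(theta); any mismatch rules it out.
A general antiderivative is -4*(-theta**2 - 3/2)**4/3 + 2*log(theta**4/2 + 2*theta**2 + 5/2) + C.
The condition gives C = -27/4 + 2*log(5/2) - (-27/4 + 2*log(5/2)) = 0.
So G(theta) = (-(-2*theta**2 - 3)**4 + 24*log(theta**4/2 + 2*theta**2 + 5/2))/12.
Check: d/dtheta[(-(-2*theta**2 - 3)**4 + 24*log(theta**4/2 + 2*theta**2 + 5/2))/12] = (-32*theta**11 - 272*theta**9 - 952*theta**7 - 1692*theta**5 - 1488*theta**3 - 492*theta)/(3*theta**4 + 12*theta**2 + 15) = G'(theta).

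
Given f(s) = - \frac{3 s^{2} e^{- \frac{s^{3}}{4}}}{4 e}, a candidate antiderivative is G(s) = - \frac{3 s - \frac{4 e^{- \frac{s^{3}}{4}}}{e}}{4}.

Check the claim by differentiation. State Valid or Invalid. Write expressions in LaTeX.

d/ds[G] = \frac{\left(- 3 s^{2} - 3 e e^{\frac{s^{3}}{4}}\right) e^{- \frac{s^{3}}{4}}}{4 e}
d/ds[G] - f(s) = - \frac{3}{4} != 0.

Invalid: d/ds[G] - f = - \frac{3}{4}, which is not 0.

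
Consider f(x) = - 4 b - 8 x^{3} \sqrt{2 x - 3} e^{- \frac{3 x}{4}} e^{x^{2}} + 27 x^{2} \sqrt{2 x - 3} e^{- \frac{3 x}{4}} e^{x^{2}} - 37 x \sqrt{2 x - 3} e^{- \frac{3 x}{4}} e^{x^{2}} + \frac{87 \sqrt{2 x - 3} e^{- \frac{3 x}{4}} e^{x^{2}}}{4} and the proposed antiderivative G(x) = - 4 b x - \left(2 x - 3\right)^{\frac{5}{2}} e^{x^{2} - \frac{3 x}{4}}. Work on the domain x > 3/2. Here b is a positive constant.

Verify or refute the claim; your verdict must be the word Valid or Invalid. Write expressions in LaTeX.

d/dx[G] = - 4 b - 8 x^{3} \sqrt{2 x - 3} e^{- \frac{3 x}{4}} e^{x^{2}} + 27 x^{2} \sqrt{2 x - 3} e^{- \frac{3 x}{4}} e^{x^{2}} - 37 x \sqrt{2 x - 3} e^{- \frac{3 x}{4}} e^{x^{2}} + \frac{87 \sqrt{2 x - 3} e^{- \frac{3 x}{4}} e^{x^{2}}}{4}
This equals f(x) exactly, so the claim holds.

Valid - the claim checks out under differentiation.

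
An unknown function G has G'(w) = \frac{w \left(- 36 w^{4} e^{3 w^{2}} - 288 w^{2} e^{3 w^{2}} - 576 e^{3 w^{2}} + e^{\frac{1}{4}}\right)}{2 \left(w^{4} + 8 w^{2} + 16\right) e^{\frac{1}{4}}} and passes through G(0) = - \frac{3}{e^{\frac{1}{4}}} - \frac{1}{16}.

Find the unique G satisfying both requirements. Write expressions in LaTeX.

G(w) = - 3 e^{3 w^{2} - \frac{1}{4}} - \frac{1}{4 \left(w^{2} + 4\right)}

Whatever form G(w) takes, its d/dw must return the stated G'(w).
A general antiderivative is - 3 e^{3 w^{2} - \frac{1}{4}} - \frac{1}{4 \left(w^{2} + 4\right)} + C.
The condition gives C = - \frac{3}{e^{\frac{1}{4}}} - \frac{1}{16} - (- \frac{3}{e^{\frac{1}{4}}} - \frac{1}{16}) = 0.
So G(w) = - 3 e^{3 w^{2} - \frac{1}{4}} - \frac{1}{4 \left(w^{2} + 4\right)}.
Check: d/dw[- 3 e^{3 w^{2} - \frac{1}{4}} - \frac{1}{4 \left(w^{2} + 4\right)}] = \frac{- \frac{36 w^{5} e^{3 w^{2}}}{e^{\frac{1}{4}}} - \frac{288 w^{3} e^{3 w^{2}}}{e^{\frac{1}{4}}} - \frac{576 w e^{3 w^{2}}}{e^{\frac{1}{4}}} + w}{2 w^{4} + 16 w^{2} + 32}, which equals G'(w).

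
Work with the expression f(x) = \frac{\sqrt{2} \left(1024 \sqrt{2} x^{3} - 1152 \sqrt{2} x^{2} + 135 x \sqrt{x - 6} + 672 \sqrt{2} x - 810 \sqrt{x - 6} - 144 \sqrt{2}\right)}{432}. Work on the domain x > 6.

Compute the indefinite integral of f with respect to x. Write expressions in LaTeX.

F(x) = \frac{\sqrt{2} \left(128 \sqrt{2} x^{4} - 192 \sqrt{2} x^{3} + 27 x^{2} \sqrt{x - 6} + 168 \sqrt{2} x^{2} - 324 x \sqrt{x - 6} - 72 \sqrt{2} x + 972 \sqrt{x - 6} + 18 \sqrt{2}\right)}{216} + C

A candidate is checked by its d/dx: the result must match f(x).
Check: d/dx[\frac{\sqrt{2} \left(128 \sqrt{2} x^{4} - 192 \sqrt{2} x^{3} + 27 x^{2} \sqrt{x - 6} + 168 \sqrt{2} x^{2} - 324 x \sqrt{x - 6} - 72 \sqrt{2} x + 972 \sqrt{x - 6} + 18 \sqrt{2}\right)}{216}] = \frac{2048 x^{3} \sqrt{x - 6} - 2304 x^{2} \sqrt{x - 6} + 135 \sqrt{2} x^{2} + 1344 x \sqrt{x - 6} - 1620 \sqrt{2} x - 288 \sqrt{x - 6} + 4860 \sqrt{2}}{432 \sqrt{x - 6}}, which equals f(x).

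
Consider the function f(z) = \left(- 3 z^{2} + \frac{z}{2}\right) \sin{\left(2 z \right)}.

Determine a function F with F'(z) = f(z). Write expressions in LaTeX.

An antiderivative F(z) passes only if d/dz[F] lands on f(z) exactly.
Check: d/dz[\frac{3 z^{2} \cos{\left(2 z \right)}}{2} - \frac{3 z \sin{\left(2 z \right)}}{2} - \frac{z \cos{\left(2 z \right)}}{4} + \frac{\sin{\left(2 z \right)}}{8} - \frac{3 \cos{\left(2 z \right)}}{4}] = - 3 z^{2} \sin{\left(2 z \right)} + \frac{z \sin{\left(2 z \right)}}{2}, which equals f(z).

An antiderivative is F(z) = \frac{3 z^{2} \cos{\left(2 z \right)}}{2} - \frac{3 z \sin{\left(2 z \right)}}{2} - \frac{z \cos{\left(2 z \right)}}{4} + \frac{\sin{\left(2 z \right)}}{8} - \frac{3 \cos{\left(2 z \right)}}{4}.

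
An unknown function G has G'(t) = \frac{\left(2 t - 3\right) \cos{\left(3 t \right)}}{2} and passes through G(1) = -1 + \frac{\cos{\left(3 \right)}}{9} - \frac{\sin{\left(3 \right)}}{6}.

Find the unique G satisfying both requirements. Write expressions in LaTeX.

Since d/dt undoes antidifferentiation here, G(t) must give back the stated G'(t).
A general antiderivative is \frac{t \sin{\left(3 t \right)}}{3} - \frac{\sin{\left(3 t \right)}}{2} + \frac{\cos{\left(3 t \right)}}{9} + C.
The condition gives C = -1 + \frac{\cos{\left(3 \right)}}{9} - \frac{\sin{\left(3 \right)}}{6} - (\frac{\cos{\left(3 \right)}}{9} - \frac{\sin{\left(3 \right)}}{6}) = -1.
So G(t) = \frac{t \sin{\left(3 t \right)}}{3} - \frac{\sin{\left(3 t \right)}}{2} + \frac{\cos{\left(3 t \right)}}{9} - 1.
Check: d/dt[\frac{t \sin{\left(3 t \right)}}{3} - \frac{\sin{\left(3 t \right)}}{2} + \frac{\cos{\left(3 t \right)}}{9} - 1] = t \cos{\left(3 t \right)} - \frac{3 \cos{\left(3 t \right)}}{2}, which equals G'(t).

G(t) = \frac{t \sin{\left(3 t \right)}}{3} - \frac{\sin{\left(3 t \right)}}{2} + \frac{\cos{\left(3 t \right)}}{9} - 1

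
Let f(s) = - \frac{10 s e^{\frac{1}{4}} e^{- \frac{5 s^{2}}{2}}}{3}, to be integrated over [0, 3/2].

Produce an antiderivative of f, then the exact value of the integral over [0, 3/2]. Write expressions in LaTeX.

The substitution u = \frac{1}{4} - \frac{5 s^{2}}{2} works: f is exactly (dF/du)*(du/ds) for that inner function.
F(s) = \frac{2 e^{\frac{1}{4}} e^{- \frac{5 s^{2}}{2}}}{3} is an antiderivative of f.
Check: d/ds[\frac{2 e^{\frac{1}{4}} e^{- \frac{5 s^{2}}{2}}}{3}] = - \frac{10 s e^{\frac{1}{4}} e^{- \frac{5 s^{2}}{2}}}{3} = f(s).
F(3/2) = \frac{2}{3 e^{\frac{43}{8}}}; F(0) = \frac{2 e^{\frac{1}{4}}}{3}.
Integral = F(3/2) - F(0) = - \frac{2 e^{\frac{1}{4}}}{3} + \frac{2}{3 e^{\frac{43}{8}}}.

Antiderivative: F(s) = \frac{2 e^{\frac{1}{4}} e^{- \frac{5 s^{2}}{2}}}{3}; value = - \frac{2 e^{\frac{1}{4}}}{3} + \frac{2}{3 e^{\frac{43}{8}}}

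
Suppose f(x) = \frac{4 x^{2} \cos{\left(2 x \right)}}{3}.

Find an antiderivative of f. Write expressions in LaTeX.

An antiderivative F(x) passes only if d/dx[F] lands on f(x) exactly.
Check: d/dx[\frac{2 x^{2} \sin{\left(2 x \right)}}{3} + \frac{2 x \cos{\left(2 x \right)}}{3} - \frac{\sin{\left(2 x \right)}}{3}] = \frac{4 x^{2} \cos{\left(2 x \right)}}{3} = f(x).

An antiderivative is F(x) = \frac{2 x^{2} \sin{\left(2 x \right)}}{3} + \frac{2 x \cos{\left(2 x \right)}}{3} - \frac{\sin{\left(2 x \right)}}{3}.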